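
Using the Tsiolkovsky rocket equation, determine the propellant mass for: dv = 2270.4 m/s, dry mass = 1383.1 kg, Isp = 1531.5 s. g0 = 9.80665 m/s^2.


ve = Isp * g0 = 1531.5 * 9.80665 = 15018.884475 m/s
mass ratio = exp(dv/ve) = exp(2270.4/15018.884475) = 1.16319402
m_prop = m_dry * (mr - 1) = 1383.1 * (1.16319402 - 1)
m_prop = 225.7136 kg

225.7136 kg


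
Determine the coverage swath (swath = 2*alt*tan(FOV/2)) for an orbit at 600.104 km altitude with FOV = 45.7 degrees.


FOV = 45.7 deg = 0.7976155 rad
swath = 2 * alt * tan(FOV/2) = 2 * 600.104 * tan(0.3988077)
swath = 2 * 600.104 * 0.4213885
swath = 505.7539 km

505.7539 km


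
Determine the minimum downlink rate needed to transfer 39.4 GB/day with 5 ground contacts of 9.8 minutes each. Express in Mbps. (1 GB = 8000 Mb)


total contact time = 5 * 9.8 * 60 = 2940.0000 s
data = 39.4 GB = 315200.0000 Mb
rate = 315200.0000 / 2940.0000 = 107.2109 Mbps

107.2109 Mbps


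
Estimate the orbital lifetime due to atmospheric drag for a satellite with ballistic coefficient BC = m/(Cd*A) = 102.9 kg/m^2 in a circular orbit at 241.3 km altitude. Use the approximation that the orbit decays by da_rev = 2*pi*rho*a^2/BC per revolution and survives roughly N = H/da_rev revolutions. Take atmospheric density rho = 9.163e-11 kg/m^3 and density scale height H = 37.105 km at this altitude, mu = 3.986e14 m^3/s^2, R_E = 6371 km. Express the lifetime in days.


a = R_E + alt = 6612.3000 km = 6.6123e+06 m
da_rev = 2*pi*rho*a^2/BC = 2*pi*9.163e-11*(6.6123e+06)^2/102.9 = 244.628628 m per revolution
N = H/da_rev = 37105.0000 m / 244.628628 m = 151.6789 revolutions
P = 2*pi*sqrt(a^3/mu) = 5351.0628 s
lifetime = N*P = 151.6789 * 5351.0628 = 811643.2894 s = 9.3940 days

9.3940 days


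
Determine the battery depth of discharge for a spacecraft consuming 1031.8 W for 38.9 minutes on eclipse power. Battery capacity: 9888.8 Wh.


E_used = P * t / 60 = 1031.8 * 38.9 / 60 = 668.9503 Wh
DOD = E_used / E_total * 100 = 668.9503 / 9888.8 * 100
DOD = 6.7647 %

6.7647 %


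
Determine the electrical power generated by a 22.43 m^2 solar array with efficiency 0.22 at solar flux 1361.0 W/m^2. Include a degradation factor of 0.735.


P = area * eta * S * degradation
P = 22.43 * 0.22 * 1361.0 * 0.735
P = 4936.2531 W

4936.2531 W


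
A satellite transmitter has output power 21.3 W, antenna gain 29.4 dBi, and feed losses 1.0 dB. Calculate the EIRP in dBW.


Pt = 21.3 W = 13.2838 dBW
EIRP = Pt_dBW + Gt - losses = 13.2838 + 29.4 - 1.0 = 41.6838 dBW

41.6838 dBW


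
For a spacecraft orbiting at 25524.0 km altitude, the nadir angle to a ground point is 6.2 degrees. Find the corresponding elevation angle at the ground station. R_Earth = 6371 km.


r = R_E + alt = 31895.0000 km
Law of sines in the satellite / Earth-center / ground-point triangle:
  sin(nadir)/R_E = sin(90 + el)/r  =>  cos(el) = (r/R_E)*sin(nadir)
cos(el) = (31895.0000 / 6371.0000) * sin(6.2 deg) = 0.5406748
el = arccos(0.5406748) = 57.2704 deg
(Earth-central angle = 90 - nadir - el = 26.5296 deg)

57.2704 degrees


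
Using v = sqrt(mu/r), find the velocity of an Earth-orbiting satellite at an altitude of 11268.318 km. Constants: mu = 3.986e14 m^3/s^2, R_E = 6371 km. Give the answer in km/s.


r = R_E + alt = 6371.0 + 11268.318 = 17639.3180 km = 1.7639318e+07 m
v = sqrt(mu/r) = sqrt(3.986e14 / 1.7639318e+07) = 4753.6560 m/s = 4.7537 km/s

4.7537 km/s


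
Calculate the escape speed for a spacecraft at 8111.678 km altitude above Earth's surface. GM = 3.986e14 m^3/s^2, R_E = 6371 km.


r = 6371.0 + 8111.678 = 14482.6780 km = 1.4482678e+07 m
v_esc = sqrt(2*mu/r) = sqrt(2*3.986e14 / 1.4482678e+07)
v_esc = 7419.2364 m/s = 7.4192 km/s

7.4192 km/s


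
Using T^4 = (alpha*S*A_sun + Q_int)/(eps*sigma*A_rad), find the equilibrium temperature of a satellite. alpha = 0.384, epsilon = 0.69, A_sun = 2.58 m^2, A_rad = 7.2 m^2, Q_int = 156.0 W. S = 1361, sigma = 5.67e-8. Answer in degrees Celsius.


Numerator = alpha*S*A_sun + Q_int = 0.384*1361*2.58 + 156.0 = 1504.3699 W
Denominator = eps*sigma*A_rad = 0.69*5.67e-8*7.2 = 2.816856e-07 W/K^4
T^4 = 5.3405993e+09 K^4
T = 270.3320 K = -2.8180 C

-2.8180 degrees Celsius


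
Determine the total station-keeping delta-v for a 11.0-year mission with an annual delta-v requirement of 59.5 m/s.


dV = rate * years = 59.5 * 11.0
dV = 654.5000 m/s

654.5000 m/s


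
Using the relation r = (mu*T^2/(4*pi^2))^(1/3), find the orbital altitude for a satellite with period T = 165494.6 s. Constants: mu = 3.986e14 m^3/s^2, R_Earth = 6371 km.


T = 165494.6 s
r = (mu*T^2/(4*pi^2))^(1/3) = (3.986e14 * 165494.6^2 / (4*pi^2))^(1/3)
r = 6.5150098e+07 m = 65150.0976 km
alt = r - R_E = 65150.0976 - 6371 = 58779.0976 km

58779.0976 km


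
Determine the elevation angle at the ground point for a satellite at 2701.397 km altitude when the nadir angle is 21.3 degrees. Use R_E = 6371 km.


r = R_E + alt = 9072.3970 km
Law of sines in the satellite / Earth-center / ground-point triangle:
  sin(nadir)/R_E = sin(90 + el)/r  =>  cos(el) = (r/R_E)*sin(nadir)
cos(el) = (9072.3970 / 6371.0000) * sin(21.3 deg) = 0.5172751
el = arccos(0.5172751) = 58.8504 deg
(Earth-central angle = 90 - nadir - el = 9.8496 deg)

58.8504 degrees


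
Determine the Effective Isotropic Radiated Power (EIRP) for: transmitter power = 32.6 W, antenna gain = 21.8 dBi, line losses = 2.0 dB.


Pt = 32.6 W = 15.1322 dBW
EIRP = Pt_dBW + Gt - losses = 15.1322 + 21.8 - 2.0 = 34.9322 dBW

34.9322 dBW


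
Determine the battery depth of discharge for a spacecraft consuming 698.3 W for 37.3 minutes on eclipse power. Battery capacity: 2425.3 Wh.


E_used = P * t / 60 = 698.3 * 37.3 / 60 = 434.1098 Wh
DOD = E_used / E_total * 100 = 434.1098 / 2425.3 * 100
DOD = 17.8992 %

17.8992 %


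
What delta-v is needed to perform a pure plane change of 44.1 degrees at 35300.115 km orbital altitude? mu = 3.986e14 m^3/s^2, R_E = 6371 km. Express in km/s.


r = 41671.1150 km = 4.1671115e+07 m
V = sqrt(mu/r) = 3092.7947 m/s
di = 44.1 deg = 0.7696902 rad
dV = 2*V*sin(di/2) = 2*3092.7947*sin(0.3848451)
dV = 2322.1665 m/s = 2.3222 km/s

2.3222 km/s


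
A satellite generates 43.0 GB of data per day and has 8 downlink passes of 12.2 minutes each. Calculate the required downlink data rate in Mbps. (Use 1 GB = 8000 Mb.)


total contact time = 8 * 12.2 * 60 = 5856.0000 s
data = 43.0 GB = 344000.0000 Mb
rate = 344000.0000 / 5856.0000 = 58.7432 Mbps

58.7432 Mbps


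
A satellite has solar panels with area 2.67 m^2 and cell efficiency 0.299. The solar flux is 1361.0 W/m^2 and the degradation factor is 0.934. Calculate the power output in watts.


P = area * eta * S * degradation
P = 2.67 * 0.299 * 1361.0 * 0.934
P = 1014.8163 W

1014.8163 W


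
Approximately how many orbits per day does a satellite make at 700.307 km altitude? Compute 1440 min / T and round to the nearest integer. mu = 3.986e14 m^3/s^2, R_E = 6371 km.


r = 7.071307e+06 m
T = 2*pi*sqrt(r^3/mu) = 5917.8065 s = 98.6301 min
revs/day = 1440 / 98.6301 = 14.6000
Rounded: 15 revolutions per day

15 revolutions per day


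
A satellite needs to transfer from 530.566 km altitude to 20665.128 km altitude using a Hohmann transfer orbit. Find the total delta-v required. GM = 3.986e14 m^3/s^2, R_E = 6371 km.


r1 = 6901.5660 km = 6.901566e+06 m
r2 = 27036.1280 km = 2.7036128e+07 m
dv1 = sqrt(mu/r1)*(sqrt(2*r2/(r1+r2)) - 1) = 1993.0293 m/s
dv2 = sqrt(mu/r2)*(1 - sqrt(2*r1/(r1+r2))) = 1390.9443 m/s
total dv = |dv1| + |dv2| = 1993.0293 + 1390.9443 = 3383.9737 m/s = 3.3840 km/s

3.3840 km/s


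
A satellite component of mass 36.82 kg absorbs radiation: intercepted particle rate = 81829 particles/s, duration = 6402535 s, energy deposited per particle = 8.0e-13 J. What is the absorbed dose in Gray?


Total energy deposited = rate * time * E_per
  = 81829 * 6402535 * 8.0e-13 = 0.4191304 J
Dose = E_total / mass = 0.4191304 / 36.82
Dose = 0.01138323 Gy

0.0114 Gy


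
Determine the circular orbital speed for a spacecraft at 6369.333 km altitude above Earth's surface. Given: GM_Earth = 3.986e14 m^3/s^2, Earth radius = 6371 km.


r = R_E + alt = 6371.0 + 6369.333 = 12740.3330 km = 1.2740333e+07 m
v = sqrt(mu/r) = sqrt(3.986e14 / 1.2740333e+07) = 5593.4306 m/s = 5.5934 km/s

5.5934 km/s


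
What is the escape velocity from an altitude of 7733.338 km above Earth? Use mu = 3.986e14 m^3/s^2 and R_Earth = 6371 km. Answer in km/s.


r = 6371.0 + 7733.338 = 14104.3380 km = 1.4104338e+07 m
v_esc = sqrt(2*mu/r) = sqrt(2*3.986e14 / 1.4104338e+07)
v_esc = 7518.0860 m/s = 7.5181 km/s

7.5181 km/s


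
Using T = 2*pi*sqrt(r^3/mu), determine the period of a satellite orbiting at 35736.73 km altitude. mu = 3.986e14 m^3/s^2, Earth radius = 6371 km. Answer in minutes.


r = 42107.7300 km = 4.210773e+07 m
T = 2*pi*sqrt(r^3/mu) = 2*pi*sqrt(7.4659571e+22 / 3.986e14)
T = 85991.1913 s = 1433.1865 min

1433.1865 minutes


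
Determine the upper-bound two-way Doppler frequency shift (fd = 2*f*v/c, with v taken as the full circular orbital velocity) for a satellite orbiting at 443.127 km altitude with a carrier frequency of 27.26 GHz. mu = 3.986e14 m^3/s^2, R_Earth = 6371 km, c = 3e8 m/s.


r = 6.814127e+06 m
v = sqrt(mu/r) = 7648.2757 m/s (worst-case radial velocity)
f = 27.26 GHz = 2.726e+10 Hz
fd = 2*f*v/c = 2*2.726e+10*7648.2757/3.0e+08
fd = 1.3899466e+06 Hz

1.3899e+06 Hz


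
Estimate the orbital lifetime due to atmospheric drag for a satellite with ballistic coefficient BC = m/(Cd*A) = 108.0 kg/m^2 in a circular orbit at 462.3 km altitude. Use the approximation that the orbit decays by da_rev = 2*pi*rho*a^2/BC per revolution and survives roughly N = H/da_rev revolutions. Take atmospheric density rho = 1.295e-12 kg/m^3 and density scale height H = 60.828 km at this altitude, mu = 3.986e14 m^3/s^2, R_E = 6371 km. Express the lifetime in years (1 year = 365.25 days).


a = R_E + alt = 6833.3000 km = 6.8333e+06 m
da_rev = 2*pi*rho*a^2/BC = 2*pi*1.295e-12*(6.8333e+06)^2/108.0 = 3.517927 m per revolution
N = H/da_rev = 60828.0000 m / 3.517927 m = 17290.8634 revolutions
P = 2*pi*sqrt(a^3/mu) = 5621.5613 s
lifetime = N*P = 17290.8634 * 5621.5613 = 9.7201649e+07 s = 1125.0191 days
years = 1125.0191 / 365.25 = 3.0801 years

3.0801 years


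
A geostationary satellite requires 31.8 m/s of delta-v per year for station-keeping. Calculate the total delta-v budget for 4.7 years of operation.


dV = rate * years = 31.8 * 4.7
dV = 149.4600 m/s

149.4600 m/s


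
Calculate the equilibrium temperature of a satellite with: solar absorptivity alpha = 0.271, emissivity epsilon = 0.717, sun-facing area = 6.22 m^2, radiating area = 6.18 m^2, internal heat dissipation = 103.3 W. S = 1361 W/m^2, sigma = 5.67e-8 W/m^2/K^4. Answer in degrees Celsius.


Numerator = alpha*S*A_sun + Q_int = 0.271*1361*6.22 + 103.3 = 2397.4288 W
Denominator = eps*sigma*A_rad = 0.717*5.67e-8*6.18 = 2.512411e-07 W/K^4
T^4 = 9.5423432e+09 K^4
T = 312.5459 K = 39.3959 C

39.3959 degrees Celsius


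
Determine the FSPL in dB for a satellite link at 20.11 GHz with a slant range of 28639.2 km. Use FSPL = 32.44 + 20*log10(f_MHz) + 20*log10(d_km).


f = 20.11 GHz = 20110.0000 MHz
d = 28639.2 km
FSPL = 32.44 + 20*log10(20110.0000) + 20*log10(28639.2)
FSPL = 32.44 + 86.0682 + 89.1392
FSPL = 207.6475 dB

207.6475 dB


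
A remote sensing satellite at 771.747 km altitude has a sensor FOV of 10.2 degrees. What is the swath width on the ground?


FOV = 10.2 deg = 0.1780236 rad
swath = 2 * alt * tan(FOV/2) = 2 * 771.747 * tan(0.08901179)
swath = 2 * 771.747 * 0.08924762
swath = 137.7532 km

137.7532 km


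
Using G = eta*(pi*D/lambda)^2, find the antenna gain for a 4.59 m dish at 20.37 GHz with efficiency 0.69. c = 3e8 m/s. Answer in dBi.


lambda = c/f = 3e8 / 2.037e+10 = 0.01472754 m
G = eta*(pi*D/lambda)^2 = 0.69*(pi*4.59/0.01472754)^2
G = 661475.4886 (linear)
G = 10*log10(661475.4886) = 58.2051 dBi

58.2051 dBi


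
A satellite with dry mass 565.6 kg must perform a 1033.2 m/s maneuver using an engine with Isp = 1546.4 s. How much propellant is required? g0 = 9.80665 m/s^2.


ve = Isp * g0 = 1546.4 * 9.80665 = 15165.003560 m/s
mass ratio = exp(dv/ve) = exp(1033.2/15165.003560) = 1.07050505
m_prop = m_dry * (mr - 1) = 565.6 * (1.07050505 - 1)
m_prop = 39.8777 kg

39.8777 kg


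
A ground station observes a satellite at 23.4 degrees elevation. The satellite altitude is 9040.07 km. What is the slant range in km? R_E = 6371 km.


h = 9040.07 km, el = 23.4 deg
d = -R_E*sin(el) + sqrt((R_E*sin(el))^2 + 2*R_E*h + h^2)
d = -6371.0000*sin(0.408407) + sqrt((6371.0000*0.3971479)^2 + 2*6371.0000*9040.07 + 9040.07^2)
d = 11728.5750 km

11728.5750 km


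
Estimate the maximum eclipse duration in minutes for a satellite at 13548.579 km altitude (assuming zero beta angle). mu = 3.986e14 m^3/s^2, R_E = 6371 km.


r = 19919.5790 km
T = 466.3159 min
Eclipse fraction = arcsin(R_E/r)/pi = arcsin(6371.0000/19919.5790)/pi
= arcsin(0.3198361)/pi = 0.1036278
Eclipse duration = 0.1036278 * 466.3159 = 48.3233 min

48.3233 minutes


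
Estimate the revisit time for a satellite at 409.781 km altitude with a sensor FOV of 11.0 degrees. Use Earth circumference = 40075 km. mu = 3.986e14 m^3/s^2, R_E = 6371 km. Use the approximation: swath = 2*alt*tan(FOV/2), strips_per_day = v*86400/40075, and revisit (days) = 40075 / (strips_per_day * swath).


swath = 2*409.781*tan(0.09599311) = 78.9148 km
v = sqrt(mu/r) = 7667.0587 m/s = 7.6671 km/s
strips/day = v*86400/40075 = 7.6671*86400/40075 = 16.5299
coverage/day = strips * swath = 16.5299 * 78.9148 = 1304.4508 km
revisit = 40075 / 1304.4508 = 30.7217 days

30.7217 days


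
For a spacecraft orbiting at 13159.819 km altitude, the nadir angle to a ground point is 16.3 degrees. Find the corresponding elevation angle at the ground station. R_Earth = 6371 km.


r = R_E + alt = 19530.8190 km
Law of sines in the satellite / Earth-center / ground-point triangle:
  sin(nadir)/R_E = sin(90 + el)/r  =>  cos(el) = (r/R_E)*sin(nadir)
cos(el) = (19530.8190 / 6371.0000) * sin(16.3 deg) = 0.8604066
el = arccos(0.8604066) = 30.6377 deg
(Earth-central angle = 90 - nadir - el = 43.0623 deg)

30.6377 degrees


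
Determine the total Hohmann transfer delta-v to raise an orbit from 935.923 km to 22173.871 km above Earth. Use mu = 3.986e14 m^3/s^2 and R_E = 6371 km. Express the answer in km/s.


r1 = 7306.9230 km = 7.306923e+06 m
r2 = 28544.8710 km = 2.8544871e+07 m
dv1 = sqrt(mu/r1)*(sqrt(2*r2/(r1+r2)) - 1) = 1934.3292 m/s
dv2 = sqrt(mu/r2)*(1 - sqrt(2*r1/(r1+r2))) = 1351.0552 m/s
total dv = |dv1| + |dv2| = 1934.3292 + 1351.0552 = 3285.3844 m/s = 3.2854 km/s

3.2854 km/s


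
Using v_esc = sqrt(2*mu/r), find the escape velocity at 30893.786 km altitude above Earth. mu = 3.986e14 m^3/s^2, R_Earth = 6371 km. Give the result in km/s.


r = 6371.0 + 30893.786 = 37264.7860 km = 3.7264786e+07 m
v_esc = sqrt(2*mu/r) = sqrt(2*3.986e14 / 3.7264786e+07)
v_esc = 4625.2406 m/s = 4.6252 km/s

4.6252 km/s


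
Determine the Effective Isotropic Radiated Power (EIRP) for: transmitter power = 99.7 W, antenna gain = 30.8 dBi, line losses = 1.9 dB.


Pt = 99.7 W = 19.9870 dBW
EIRP = Pt_dBW + Gt - losses = 19.9870 + 30.8 - 1.9 = 48.8870 dBW

48.8870 dBW


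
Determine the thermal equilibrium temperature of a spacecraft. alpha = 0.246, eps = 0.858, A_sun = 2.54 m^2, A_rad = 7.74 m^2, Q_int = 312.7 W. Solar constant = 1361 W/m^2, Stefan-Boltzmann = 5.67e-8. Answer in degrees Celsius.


Numerator = alpha*S*A_sun + Q_int = 0.246*1361*2.54 + 312.7 = 1163.1072 W
Denominator = eps*sigma*A_rad = 0.858*5.67e-8*7.74 = 3.7654016e-07 W/K^4
T^4 = 3.0889327e+09 K^4
T = 235.7502 K = -37.3998 C

-37.3998 degrees Celsius


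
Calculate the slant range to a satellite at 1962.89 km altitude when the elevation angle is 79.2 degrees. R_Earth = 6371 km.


h = 1962.89 km, el = 79.2 deg
d = -R_E*sin(el) + sqrt((R_E*sin(el))^2 + 2*R_E*h + h^2)
d = -6371.0000*sin(1.3823) + sqrt((6371.0000*0.9822873)^2 + 2*6371.0000*1962.89 + 1962.89^2)
d = 1989.7900 km

1989.7900 km


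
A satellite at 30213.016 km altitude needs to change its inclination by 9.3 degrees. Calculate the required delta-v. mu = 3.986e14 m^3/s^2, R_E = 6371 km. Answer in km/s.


r = 36584.0160 km = 3.6584016e+07 m
V = sqrt(mu/r) = 3300.8285 m/s
di = 9.3 deg = 0.1623156 rad
dV = 2*V*sin(di/2) = 2*3300.8285*sin(0.08115781)
dV = 535.1881 m/s = 0.5351881 km/s

0.5352 km/s


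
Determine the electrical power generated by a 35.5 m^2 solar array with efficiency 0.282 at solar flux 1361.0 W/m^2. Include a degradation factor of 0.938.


P = area * eta * S * degradation
P = 35.5 * 0.282 * 1361.0 * 0.938
P = 12780.2228 W

12780.2228 W


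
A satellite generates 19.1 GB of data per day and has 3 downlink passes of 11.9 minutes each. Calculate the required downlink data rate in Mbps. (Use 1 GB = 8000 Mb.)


total contact time = 3 * 11.9 * 60 = 2142.0000 s
data = 19.1 GB = 152800.0000 Mb
rate = 152800.0000 / 2142.0000 = 71.3352 Mbps

71.3352 Mbps


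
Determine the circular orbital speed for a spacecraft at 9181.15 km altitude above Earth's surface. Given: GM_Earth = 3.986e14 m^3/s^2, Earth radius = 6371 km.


r = R_E + alt = 6371.0 + 9181.15 = 15552.1500 km = 1.555215e+07 m
v = sqrt(mu/r) = sqrt(3.986e14 / 1.555215e+07) = 5062.5978 m/s = 5.0626 km/s

5.0626 km/s


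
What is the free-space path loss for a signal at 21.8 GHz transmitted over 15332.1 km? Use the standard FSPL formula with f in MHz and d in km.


f = 21.8 GHz = 21800.0000 MHz
d = 15332.1 km
FSPL = 32.44 + 20*log10(21800.0000) + 20*log10(15332.1)
FSPL = 32.44 + 86.7691 + 83.7120
FSPL = 202.9212 dB

202.9212 dB


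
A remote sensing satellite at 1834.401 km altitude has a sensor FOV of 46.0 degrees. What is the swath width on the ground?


FOV = 46.0 deg = 0.8028515 rad
swath = 2 * alt * tan(FOV/2) = 2 * 1834.401 * tan(0.4014257)
swath = 2 * 1834.401 * 0.4244748
swath = 1557.3141 km

1557.3141 km


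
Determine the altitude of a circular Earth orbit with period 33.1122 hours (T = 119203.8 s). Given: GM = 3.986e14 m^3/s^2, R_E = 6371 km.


T = 119203.8 s
r = (mu*T^2/(4*pi^2))^(1/3) = (3.986e14 * 119203.8^2 / (4*pi^2))^(1/3)
r = 5.2350309e+07 m = 52350.3094 km
alt = r - R_E = 52350.3094 - 6371 = 45979.3094 km

45979.3094 km


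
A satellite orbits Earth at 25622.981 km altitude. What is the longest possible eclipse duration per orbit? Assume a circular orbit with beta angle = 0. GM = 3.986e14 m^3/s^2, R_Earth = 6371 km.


r = 31993.9810 km
T = 949.2102 min
Eclipse fraction = arcsin(R_E/r)/pi = arcsin(6371.0000/31993.9810)/pi
= arcsin(0.1991312)/pi = 0.06381199
Eclipse duration = 0.06381199 * 949.2102 = 60.5710 min

60.5710 minutes


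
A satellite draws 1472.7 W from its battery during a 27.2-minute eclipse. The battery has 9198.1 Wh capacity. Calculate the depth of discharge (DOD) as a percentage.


E_used = P * t / 60 = 1472.7 * 27.2 / 60 = 667.6240 Wh
DOD = E_used / E_total * 100 = 667.6240 / 9198.1 * 100
DOD = 7.2583 %

7.2583 %


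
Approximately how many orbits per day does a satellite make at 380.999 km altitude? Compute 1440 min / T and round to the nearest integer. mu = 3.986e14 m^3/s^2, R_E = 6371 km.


r = 6.751999e+06 m
T = 2*pi*sqrt(r^3/mu) = 5521.5343 s = 92.0256 min
revs/day = 1440 / 92.0256 = 15.6478
Rounded: 16 revolutions per day

16 revolutions per day


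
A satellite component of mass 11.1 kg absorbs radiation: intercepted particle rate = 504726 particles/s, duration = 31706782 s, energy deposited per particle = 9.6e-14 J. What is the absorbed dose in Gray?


Total energy deposited = rate * time * E_per
  = 504726 * 31706782 * 9.6e-14 = 1.5363 J
Dose = E_total / mass = 1.5363 / 11.1
Dose = 0.1384064 Gy

0.1384 Gy


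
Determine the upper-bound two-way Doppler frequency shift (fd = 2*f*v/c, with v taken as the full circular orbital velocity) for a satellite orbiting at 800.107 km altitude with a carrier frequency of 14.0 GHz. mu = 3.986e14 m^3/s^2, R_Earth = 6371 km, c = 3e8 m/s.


r = 7.171107e+06 m
v = sqrt(mu/r) = 7455.4789 m/s (worst-case radial velocity)
f = 14.0 GHz = 1.4e+10 Hz
fd = 2*f*v/c = 2*1.4e+10*7455.4789/3.0e+08
fd = 695844.6980 Hz

695844.6980 Hz


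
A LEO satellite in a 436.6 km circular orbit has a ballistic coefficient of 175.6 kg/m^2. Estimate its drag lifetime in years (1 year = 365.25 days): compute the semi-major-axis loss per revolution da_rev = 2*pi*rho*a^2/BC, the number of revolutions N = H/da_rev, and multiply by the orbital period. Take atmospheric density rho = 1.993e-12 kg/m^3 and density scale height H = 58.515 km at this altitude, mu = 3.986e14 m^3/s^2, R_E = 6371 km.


a = R_E + alt = 6807.6000 km = 6.8076e+06 m
da_rev = 2*pi*rho*a^2/BC = 2*pi*1.993e-12*(6.8076e+06)^2/175.6 = 3.304842 m per revolution
N = H/da_rev = 58515.0000 m / 3.304842 m = 17705.8383 revolutions
P = 2*pi*sqrt(a^3/mu) = 5589.8772 s
lifetime = N*P = 17705.8383 * 5589.8772 = 9.8973462e+07 s = 1145.5262 days
years = 1145.5262 / 365.25 = 3.1363 years

3.1363 years


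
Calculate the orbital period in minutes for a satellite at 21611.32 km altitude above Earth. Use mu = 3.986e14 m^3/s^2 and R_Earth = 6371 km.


r = 27982.3200 km = 2.798232e+07 m
T = 2*pi*sqrt(r^3/mu) = 2*pi*sqrt(2.1910443e+22 / 3.986e14)
T = 46584.0024 s = 776.4000 min

776.4000 minutes


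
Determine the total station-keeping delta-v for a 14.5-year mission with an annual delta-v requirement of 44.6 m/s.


dV = rate * years = 44.6 * 14.5
dV = 646.7000 m/s

646.7000 m/s


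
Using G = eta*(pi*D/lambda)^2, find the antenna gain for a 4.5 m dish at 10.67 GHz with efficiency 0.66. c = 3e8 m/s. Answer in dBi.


lambda = c/f = 3e8 / 1.067e+10 = 0.02811621 m
G = eta*(pi*D/lambda)^2 = 0.66*(pi*4.5/0.02811621)^2
G = 166861.0753 (linear)
G = 10*log10(166861.0753) = 52.2236 dBi

52.2236 dBi


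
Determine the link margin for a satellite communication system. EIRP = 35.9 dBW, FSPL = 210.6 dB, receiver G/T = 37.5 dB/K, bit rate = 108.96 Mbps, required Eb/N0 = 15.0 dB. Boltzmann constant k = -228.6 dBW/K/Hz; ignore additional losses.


C/N0 = EIRP - FSPL + G/T - k = 35.9 - 210.6 + 37.5 - (-228.6)
C/N0 = 91.4000 dB-Hz
R_b = 108.96 Mbps = 1.0896e+08 bps -> 10*log10(R_b) = 80.3727 dB-Hz
Eb/N0 = C/N0 - 10*log10(R_b) = 91.4000 - 80.3727 = 11.0273 dB
Margin = Eb/N0 - Eb/N0_req = 11.0273 - 15.0 = -3.9727 dB (negative margin: link does not close)

-3.9727 dB


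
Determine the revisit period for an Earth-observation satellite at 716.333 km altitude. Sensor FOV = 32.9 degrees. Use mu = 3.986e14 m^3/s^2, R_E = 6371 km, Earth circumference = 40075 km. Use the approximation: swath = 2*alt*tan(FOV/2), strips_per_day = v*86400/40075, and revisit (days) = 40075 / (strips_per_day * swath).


swath = 2*716.333*tan(0.2871067) = 423.0154 km
v = sqrt(mu/r) = 7499.4123 m/s = 7.4994 km/s
strips/day = v*86400/40075 = 7.4994*86400/40075 = 16.1684
coverage/day = strips * swath = 16.1684 * 423.0154 = 6839.4887 km
revisit = 40075 / 6839.4887 = 5.8594 days

5.8594 days


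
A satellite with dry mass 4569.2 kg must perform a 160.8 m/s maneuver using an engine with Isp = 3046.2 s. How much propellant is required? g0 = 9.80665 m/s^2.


ve = Isp * g0 = 3046.2 * 9.80665 = 29873.017230 m/s
mass ratio = exp(dv/ve) = exp(160.8/29873.017230) = 1.00539730
m_prop = m_dry * (mr - 1) = 4569.2 * (1.00539730 - 1)
m_prop = 24.6613 kg

24.6613 kg


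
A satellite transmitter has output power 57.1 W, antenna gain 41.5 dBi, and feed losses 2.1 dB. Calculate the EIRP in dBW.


Pt = 57.1 W = 17.5664 dBW
EIRP = Pt_dBW + Gt - losses = 17.5664 + 41.5 - 2.1 = 56.9664 dBW

56.9664 dBW


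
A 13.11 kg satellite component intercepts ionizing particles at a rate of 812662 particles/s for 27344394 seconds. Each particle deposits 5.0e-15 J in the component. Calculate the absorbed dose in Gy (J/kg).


Total energy deposited = rate * time * E_per
  = 812662 * 27344394 * 5.0e-15 = 0.1111087 J
Dose = E_total / mass = 0.1111087 / 13.11
Dose = 0.008475114 Gy

0.0085 Gy


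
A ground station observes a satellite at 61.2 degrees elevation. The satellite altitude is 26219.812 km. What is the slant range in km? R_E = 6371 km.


h = 26219.812 km, el = 61.2 deg
d = -R_E*sin(el) + sqrt((R_E*sin(el))^2 + 2*R_E*h + h^2)
d = -6371.0000*sin(1.0681) + sqrt((6371.0000*0.8763067)^2 + 2*6371.0000*26219.812 + 26219.812^2)
d = 26863.0162 km

26863.0162 km


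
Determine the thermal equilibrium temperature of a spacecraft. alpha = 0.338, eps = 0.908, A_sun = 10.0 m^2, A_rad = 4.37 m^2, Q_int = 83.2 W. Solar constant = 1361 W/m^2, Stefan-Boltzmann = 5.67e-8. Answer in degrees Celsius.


Numerator = alpha*S*A_sun + Q_int = 0.338*1361*10.0 + 83.2 = 4683.3800 W
Denominator = eps*sigma*A_rad = 0.908*5.67e-8*4.37 = 2.2498333e-07 W/K^4
T^4 = 2.0816564e+10 K^4
T = 379.8414 K = 106.6914 C

106.6914 degrees Celsius


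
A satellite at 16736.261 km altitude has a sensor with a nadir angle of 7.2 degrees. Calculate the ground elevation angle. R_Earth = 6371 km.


r = R_E + alt = 23107.2610 km
Law of sines in the satellite / Earth-center / ground-point triangle:
  sin(nadir)/R_E = sin(90 + el)/r  =>  cos(el) = (r/R_E)*sin(nadir)
cos(el) = (23107.2610 / 6371.0000) * sin(7.2 deg) = 0.4545766
el = arccos(0.4545766) = 62.9623 deg
(Earth-central angle = 90 - nadir - el = 19.8377 deg)

62.9623 degrees


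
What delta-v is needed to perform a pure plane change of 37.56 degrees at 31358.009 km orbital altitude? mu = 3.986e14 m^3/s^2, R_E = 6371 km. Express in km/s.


r = 37729.0090 km = 3.7729009e+07 m
V = sqrt(mu/r) = 3250.3561 m/s
di = 37.56 deg = 0.6555457 rad
dV = 2*V*sin(di/2) = 2*3250.3561*sin(0.3277728)
dV = 2092.8083 m/s = 2.0928 km/s

2.0928 km/s


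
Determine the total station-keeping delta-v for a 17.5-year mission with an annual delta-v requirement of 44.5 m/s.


dV = rate * years = 44.5 * 17.5
dV = 778.7500 m/s

778.7500 m/s


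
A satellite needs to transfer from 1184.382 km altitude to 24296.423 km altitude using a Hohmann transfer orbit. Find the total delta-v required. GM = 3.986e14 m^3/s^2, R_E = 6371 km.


r1 = 7555.3820 km = 7.555382e+06 m
r2 = 30667.4230 km = 3.0667423e+07 m
dv1 = sqrt(mu/r1)*(sqrt(2*r2/(r1+r2)) - 1) = 1937.5448 m/s
dv2 = sqrt(mu/r2)*(1 - sqrt(2*r1/(r1+r2))) = 1338.4119 m/s
total dv = |dv1| + |dv2| = 1937.5448 + 1338.4119 = 3275.9567 m/s = 3.2760 km/s

3.2760 km/s


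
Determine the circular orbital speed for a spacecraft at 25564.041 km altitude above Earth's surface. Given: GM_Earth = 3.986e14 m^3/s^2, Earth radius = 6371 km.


r = R_E + alt = 6371.0 + 25564.041 = 31935.0410 km = 3.1935041e+07 m
v = sqrt(mu/r) = sqrt(3.986e14 / 3.1935041e+07) = 3532.9290 m/s = 3.5329 km/s

3.5329 km/s


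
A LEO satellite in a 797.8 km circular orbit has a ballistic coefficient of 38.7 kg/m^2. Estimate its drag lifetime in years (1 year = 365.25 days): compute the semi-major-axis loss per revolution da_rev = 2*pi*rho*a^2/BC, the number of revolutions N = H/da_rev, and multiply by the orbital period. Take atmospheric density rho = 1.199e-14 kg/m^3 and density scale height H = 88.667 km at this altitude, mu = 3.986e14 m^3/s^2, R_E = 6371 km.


a = R_E + alt = 7168.8000 km = 7.1688e+06 m
da_rev = 2*pi*rho*a^2/BC = 2*pi*1.199e-14*(7.1688e+06)^2/38.7 = 0.100041689 m per revolution
N = H/da_rev = 88667.0000 m / 0.100041689 m = 886300.5106 revolutions
P = 2*pi*sqrt(a^3/mu) = 6040.6117 s
lifetime = N*P = 886300.5106 * 6040.6117 = 5.3537972e+09 s = 61965.2455 days
years = 61965.2455 / 365.25 = 169.6516 years

169.6516 years


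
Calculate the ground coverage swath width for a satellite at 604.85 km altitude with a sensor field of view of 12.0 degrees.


FOV = 12.0 deg = 0.2094395 rad
swath = 2 * alt * tan(FOV/2) = 2 * 604.85 * tan(0.1047198)
swath = 2 * 604.85 * 0.1051042
swath = 127.1446 km

127.1446 km


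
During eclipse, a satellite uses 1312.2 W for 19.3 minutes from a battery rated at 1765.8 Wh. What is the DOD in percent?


E_used = P * t / 60 = 1312.2 * 19.3 / 60 = 422.0910 Wh
DOD = E_used / E_total * 100 = 422.0910 / 1765.8 * 100
DOD = 23.9037 %

23.9037 %


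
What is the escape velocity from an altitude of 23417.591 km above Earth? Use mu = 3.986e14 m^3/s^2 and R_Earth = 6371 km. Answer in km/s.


r = 6371.0 + 23417.591 = 29788.5910 km = 2.9788591e+07 m
v_esc = sqrt(2*mu/r) = sqrt(2*3.986e14 / 2.9788591e+07)
v_esc = 5173.1928 m/s = 5.1732 km/s

5.1732 km/s


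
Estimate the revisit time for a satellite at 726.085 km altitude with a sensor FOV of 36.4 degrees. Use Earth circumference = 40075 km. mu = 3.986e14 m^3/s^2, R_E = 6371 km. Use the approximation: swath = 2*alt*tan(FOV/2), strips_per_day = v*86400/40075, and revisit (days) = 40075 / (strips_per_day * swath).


swath = 2*726.085*tan(0.3176499) = 477.4492 km
v = sqrt(mu/r) = 7494.2581 m/s = 7.4943 km/s
strips/day = v*86400/40075 = 7.4943*86400/40075 = 16.1573
coverage/day = strips * swath = 16.1573 * 477.4492 = 7714.2912 km
revisit = 40075 / 7714.2912 = 5.1949 days

5.1949 days


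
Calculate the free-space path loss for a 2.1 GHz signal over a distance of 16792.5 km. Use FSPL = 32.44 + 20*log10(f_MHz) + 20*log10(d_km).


f = 2.1 GHz = 2100.0000 MHz
d = 16792.5 km
FSPL = 32.44 + 20*log10(2100.0000) + 20*log10(16792.5)
FSPL = 32.44 + 66.4444 + 84.5023
FSPL = 183.3867 dB

183.3867 dB


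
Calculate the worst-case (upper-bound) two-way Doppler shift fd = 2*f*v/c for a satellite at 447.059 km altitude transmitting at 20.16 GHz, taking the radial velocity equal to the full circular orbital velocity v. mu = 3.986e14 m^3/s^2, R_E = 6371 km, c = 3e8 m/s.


r = 6.818059e+06 m
v = sqrt(mu/r) = 7646.0700 m/s (worst-case radial velocity)
f = 20.16 GHz = 2.016e+10 Hz
fd = 2*f*v/c = 2*2.016e+10*7646.0700/3.0e+08
fd = 1.0276318e+06 Hz

1.0276e+06 Hz


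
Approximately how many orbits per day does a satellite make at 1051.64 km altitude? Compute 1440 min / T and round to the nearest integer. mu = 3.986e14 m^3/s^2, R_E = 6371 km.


r = 7.42264e+06 m
T = 2*pi*sqrt(r^3/mu) = 6364.2732 s = 106.0712 min
revs/day = 1440 / 106.0712 = 13.5758
Rounded: 14 revolutions per day

14 revolutions per day


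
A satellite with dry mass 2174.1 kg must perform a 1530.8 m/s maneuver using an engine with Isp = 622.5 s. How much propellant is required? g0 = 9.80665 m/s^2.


ve = Isp * g0 = 622.5 * 9.80665 = 6104.639625 m/s
mass ratio = exp(dv/ve) = exp(1530.8/6104.639625) = 1.28500177
m_prop = m_dry * (mr - 1) = 2174.1 * (1.28500177 - 1)
m_prop = 619.6223 kg

619.6223 kg


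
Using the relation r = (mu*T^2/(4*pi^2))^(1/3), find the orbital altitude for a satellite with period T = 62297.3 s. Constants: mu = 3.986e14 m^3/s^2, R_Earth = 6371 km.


T = 62297.3 s
r = (mu*T^2/(4*pi^2))^(1/3) = (3.986e14 * 62297.3^2 / (4*pi^2))^(1/3)
r = 3.3965551e+07 m = 33965.5514 km
alt = r - R_E = 33965.5514 - 6371 = 27594.5514 km

27594.5514 km


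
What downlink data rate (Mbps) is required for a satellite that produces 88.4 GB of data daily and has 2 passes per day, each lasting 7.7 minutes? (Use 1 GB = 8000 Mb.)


total contact time = 2 * 7.7 * 60 = 924.0000 s
data = 88.4 GB = 707200.0000 Mb
rate = 707200.0000 / 924.0000 = 765.3680 Mbps

765.3680 Mbps


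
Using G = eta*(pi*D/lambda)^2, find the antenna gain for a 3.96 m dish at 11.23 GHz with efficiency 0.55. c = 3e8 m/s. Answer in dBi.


lambda = c/f = 3e8 / 1.123e+10 = 0.02671416 m
G = eta*(pi*D/lambda)^2 = 0.55*(pi*3.96/0.02671416)^2
G = 119280.5986 (linear)
G = 10*log10(119280.5986) = 50.7657 dBi

50.7657 dBi


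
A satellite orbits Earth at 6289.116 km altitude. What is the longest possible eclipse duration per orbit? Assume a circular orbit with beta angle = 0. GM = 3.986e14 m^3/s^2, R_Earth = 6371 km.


r = 12660.1160 km
T = 236.2743 min
Eclipse fraction = arcsin(R_E/r)/pi = arcsin(6371.0000/12660.1160)/pi
= arcsin(0.5032339)/pi = 0.1678566
Eclipse duration = 0.1678566 * 236.2743 = 39.6602 min

39.6602 minutes


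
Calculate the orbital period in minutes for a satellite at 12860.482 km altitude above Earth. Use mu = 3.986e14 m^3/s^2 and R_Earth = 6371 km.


r = 19231.4820 km = 1.9231482e+07 m
T = 2*pi*sqrt(r^3/mu) = 2*pi*sqrt(7.1127617e+21 / 3.986e14)
T = 26541.7987 s = 442.3633 min

442.3633 minutes


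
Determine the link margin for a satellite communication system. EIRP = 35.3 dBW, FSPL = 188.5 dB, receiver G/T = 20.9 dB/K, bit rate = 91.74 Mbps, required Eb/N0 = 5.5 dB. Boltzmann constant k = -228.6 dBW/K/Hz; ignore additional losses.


C/N0 = EIRP - FSPL + G/T - k = 35.3 - 188.5 + 20.9 - (-228.6)
C/N0 = 96.3000 dB-Hz
R_b = 91.74 Mbps = 9.174e+07 bps -> 10*log10(R_b) = 79.6256 dB-Hz
Eb/N0 = C/N0 - 10*log10(R_b) = 96.3000 - 79.6256 = 16.6744 dB
Margin = Eb/N0 - Eb/N0_req = 16.6744 - 5.5 = 11.1744 dB (link closes)

11.1744 dB


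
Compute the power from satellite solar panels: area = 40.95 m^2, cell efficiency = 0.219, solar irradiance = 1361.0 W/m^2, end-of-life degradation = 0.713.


P = area * eta * S * degradation
P = 40.95 * 0.219 * 1361.0 * 0.713
P = 8702.5329 W

8702.5329 W


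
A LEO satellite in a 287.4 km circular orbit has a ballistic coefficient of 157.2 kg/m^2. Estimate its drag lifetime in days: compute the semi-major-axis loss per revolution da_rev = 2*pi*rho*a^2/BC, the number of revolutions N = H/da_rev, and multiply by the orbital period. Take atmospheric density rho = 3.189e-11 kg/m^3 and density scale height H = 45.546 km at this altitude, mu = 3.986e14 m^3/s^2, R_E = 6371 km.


a = R_E + alt = 6658.4000 km = 6.6584e+06 m
da_rev = 2*pi*rho*a^2/BC = 2*pi*3.189e-11*(6.6584e+06)^2/157.2 = 56.509519 m per revolution
N = H/da_rev = 45546.0000 m / 56.509519 m = 805.9881 revolutions
P = 2*pi*sqrt(a^3/mu) = 5407.1204 s
lifetime = N*P = 805.9881 * 5407.1204 = 4.3580748e+06 s = 50.4407 days

50.4407 days


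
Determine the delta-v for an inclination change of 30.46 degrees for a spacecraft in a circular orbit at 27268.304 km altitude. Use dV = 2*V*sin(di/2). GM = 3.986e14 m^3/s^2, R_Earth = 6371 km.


r = 33639.3040 km = 3.3639304e+07 m
V = sqrt(mu/r) = 3442.2717 m/s
di = 30.46 deg = 0.5316273 rad
dV = 2*V*sin(di/2) = 2*3442.2717*sin(0.2658136)
dV = 1808.5312 m/s = 1.8085 km/s

1.8085 km/s


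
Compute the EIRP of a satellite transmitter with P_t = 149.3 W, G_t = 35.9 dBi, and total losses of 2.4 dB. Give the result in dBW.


Pt = 149.3 W = 21.7406 dBW
EIRP = Pt_dBW + Gt - losses = 21.7406 + 35.9 - 2.4 = 55.2406 dBW

55.2406 dBW


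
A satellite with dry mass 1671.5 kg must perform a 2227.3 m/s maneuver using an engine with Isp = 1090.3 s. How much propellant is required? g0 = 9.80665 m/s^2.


ve = Isp * g0 = 1090.3 * 9.80665 = 10692.190495 m/s
mass ratio = exp(dv/ve) = exp(2227.3/10692.190495) = 1.23159603
m_prop = m_dry * (mr - 1) = 1671.5 * (1.23159603 - 1)
m_prop = 387.1128 kg

387.1128 kg


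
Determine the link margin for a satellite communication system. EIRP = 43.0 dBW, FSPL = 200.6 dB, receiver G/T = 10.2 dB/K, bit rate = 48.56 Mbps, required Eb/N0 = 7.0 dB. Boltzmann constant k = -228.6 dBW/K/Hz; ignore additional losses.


C/N0 = EIRP - FSPL + G/T - k = 43.0 - 200.6 + 10.2 - (-228.6)
C/N0 = 81.2000 dB-Hz
R_b = 48.56 Mbps = 4.856e+07 bps -> 10*log10(R_b) = 76.8628 dB-Hz
Eb/N0 = C/N0 - 10*log10(R_b) = 81.2000 - 76.8628 = 4.3372 dB
Margin = Eb/N0 - Eb/N0_req = 4.3372 - 7.0 = -2.6628 dB (negative margin: link does not close)

-2.6628 dB


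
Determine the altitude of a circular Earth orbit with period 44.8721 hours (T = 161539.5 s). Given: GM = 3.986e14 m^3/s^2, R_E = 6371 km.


T = 161539.5 s
r = (mu*T^2/(4*pi^2))^(1/3) = (3.986e14 * 161539.5^2 / (4*pi^2))^(1/3)
r = 6.4107918e+07 m = 64107.9184 km
alt = r - R_E = 64107.9184 - 6371 = 57736.9184 km

57736.9184 km


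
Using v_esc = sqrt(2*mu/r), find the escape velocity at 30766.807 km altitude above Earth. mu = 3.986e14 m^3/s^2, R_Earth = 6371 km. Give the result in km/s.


r = 6371.0 + 30766.807 = 37137.8070 km = 3.7137807e+07 m
v_esc = sqrt(2*mu/r) = sqrt(2*3.986e14 / 3.7137807e+07)
v_esc = 4633.1410 m/s = 4.6331 km/s

4.6331 km/s


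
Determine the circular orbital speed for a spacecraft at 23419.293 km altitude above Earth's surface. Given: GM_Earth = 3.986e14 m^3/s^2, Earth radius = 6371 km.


r = R_E + alt = 6371.0 + 23419.293 = 29790.2930 km = 2.9790293e+07 m
v = sqrt(mu/r) = sqrt(3.986e14 / 2.9790293e+07) = 3657.8952 m/s = 3.6579 km/s

3.6579 km/s


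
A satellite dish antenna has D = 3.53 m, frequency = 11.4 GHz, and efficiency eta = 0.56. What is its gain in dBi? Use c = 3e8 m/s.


lambda = c/f = 3e8 / 1.14e+10 = 0.02631579 m
G = eta*(pi*D/lambda)^2 = 0.56*(pi*3.53/0.02631579)^2
G = 99449.9059 (linear)
G = 10*log10(99449.9059) = 49.9760 dBi

49.9760 dBi


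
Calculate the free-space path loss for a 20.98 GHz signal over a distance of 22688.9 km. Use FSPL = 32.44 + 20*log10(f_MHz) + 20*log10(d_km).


f = 20.98 GHz = 20980.0000 MHz
d = 22688.9 km
FSPL = 32.44 + 20*log10(20980.0000) + 20*log10(22688.9)
FSPL = 32.44 + 86.4361 + 87.1163
FSPL = 205.9924 dB

205.9924 dB


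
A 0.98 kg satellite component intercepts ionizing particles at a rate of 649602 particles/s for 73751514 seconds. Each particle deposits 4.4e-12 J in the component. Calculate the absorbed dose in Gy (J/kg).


Total energy deposited = rate * time * E_per
  = 649602 * 73751514 * 4.4e-12 = 210.8002 J
Dose = E_total / mass = 210.8002 / 0.98
Dose = 215.1022 Gy

215.1022 Gy


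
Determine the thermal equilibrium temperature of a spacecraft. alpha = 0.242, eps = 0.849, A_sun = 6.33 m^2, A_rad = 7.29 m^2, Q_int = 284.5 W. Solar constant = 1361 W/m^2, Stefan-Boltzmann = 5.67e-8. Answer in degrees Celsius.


Numerator = alpha*S*A_sun + Q_int = 0.242*1361*6.33 + 284.5 = 2369.3615 W
Denominator = eps*sigma*A_rad = 0.849*5.67e-8*7.29 = 3.5092821e-07 W/K^4
T^4 = 6.7516985e+09 K^4
T = 286.6509 K = 13.5009 C

13.5009 degrees Celsius


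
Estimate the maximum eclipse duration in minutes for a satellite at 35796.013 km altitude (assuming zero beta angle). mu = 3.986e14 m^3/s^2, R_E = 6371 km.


r = 42167.0130 km
T = 1436.2142 min
Eclipse fraction = arcsin(R_E/r)/pi = arcsin(6371.0000/42167.0130)/pi
= arcsin(0.1510897)/pi = 0.04827822
Eclipse duration = 0.04827822 * 1436.2142 = 69.3379 min

69.3379 minutes


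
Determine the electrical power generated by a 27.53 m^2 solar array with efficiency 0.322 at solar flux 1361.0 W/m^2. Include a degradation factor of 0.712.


P = area * eta * S * degradation
P = 27.53 * 0.322 * 1361.0 * 0.712
P = 8590.1392 W

8590.1392 W


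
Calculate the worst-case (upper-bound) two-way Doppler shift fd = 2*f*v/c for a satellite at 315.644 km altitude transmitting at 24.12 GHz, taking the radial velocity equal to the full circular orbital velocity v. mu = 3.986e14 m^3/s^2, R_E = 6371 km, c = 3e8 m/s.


r = 6.686644e+06 m
v = sqrt(mu/r) = 7720.8399 m/s (worst-case radial velocity)
f = 24.12 GHz = 2.412e+10 Hz
fd = 2*f*v/c = 2*2.412e+10*7720.8399/3.0e+08
fd = 1.2415111e+06 Hz

1.2415e+06 Hz


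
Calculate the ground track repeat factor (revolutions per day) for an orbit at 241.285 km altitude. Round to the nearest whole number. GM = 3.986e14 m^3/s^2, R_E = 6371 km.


r = 6.612285e+06 m
T = 2*pi*sqrt(r^3/mu) = 5351.0446 s = 89.1841 min
revs/day = 1440 / 89.1841 = 16.1464
Rounded: 16 revolutions per day

16 revolutions per day


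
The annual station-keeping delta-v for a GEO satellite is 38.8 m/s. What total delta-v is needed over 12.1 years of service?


dV = rate * years = 38.8 * 12.1
dV = 469.4800 m/s

469.4800 m/s


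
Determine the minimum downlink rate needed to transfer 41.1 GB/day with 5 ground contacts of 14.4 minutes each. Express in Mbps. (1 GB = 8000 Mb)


total contact time = 5 * 14.4 * 60 = 4320.0000 s
data = 41.1 GB = 328800.0000 Mb
rate = 328800.0000 / 4320.0000 = 76.1111 Mbps

76.1111 Mbps


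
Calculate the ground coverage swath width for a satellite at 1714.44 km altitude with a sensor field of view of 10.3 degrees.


FOV = 10.3 deg = 0.1797689 rad
swath = 2 * alt * tan(FOV/2) = 2 * 1714.44 * tan(0.08988446)
swath = 2 * 1714.44 * 0.09012731
swath = 309.0357 km

309.0357 km
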